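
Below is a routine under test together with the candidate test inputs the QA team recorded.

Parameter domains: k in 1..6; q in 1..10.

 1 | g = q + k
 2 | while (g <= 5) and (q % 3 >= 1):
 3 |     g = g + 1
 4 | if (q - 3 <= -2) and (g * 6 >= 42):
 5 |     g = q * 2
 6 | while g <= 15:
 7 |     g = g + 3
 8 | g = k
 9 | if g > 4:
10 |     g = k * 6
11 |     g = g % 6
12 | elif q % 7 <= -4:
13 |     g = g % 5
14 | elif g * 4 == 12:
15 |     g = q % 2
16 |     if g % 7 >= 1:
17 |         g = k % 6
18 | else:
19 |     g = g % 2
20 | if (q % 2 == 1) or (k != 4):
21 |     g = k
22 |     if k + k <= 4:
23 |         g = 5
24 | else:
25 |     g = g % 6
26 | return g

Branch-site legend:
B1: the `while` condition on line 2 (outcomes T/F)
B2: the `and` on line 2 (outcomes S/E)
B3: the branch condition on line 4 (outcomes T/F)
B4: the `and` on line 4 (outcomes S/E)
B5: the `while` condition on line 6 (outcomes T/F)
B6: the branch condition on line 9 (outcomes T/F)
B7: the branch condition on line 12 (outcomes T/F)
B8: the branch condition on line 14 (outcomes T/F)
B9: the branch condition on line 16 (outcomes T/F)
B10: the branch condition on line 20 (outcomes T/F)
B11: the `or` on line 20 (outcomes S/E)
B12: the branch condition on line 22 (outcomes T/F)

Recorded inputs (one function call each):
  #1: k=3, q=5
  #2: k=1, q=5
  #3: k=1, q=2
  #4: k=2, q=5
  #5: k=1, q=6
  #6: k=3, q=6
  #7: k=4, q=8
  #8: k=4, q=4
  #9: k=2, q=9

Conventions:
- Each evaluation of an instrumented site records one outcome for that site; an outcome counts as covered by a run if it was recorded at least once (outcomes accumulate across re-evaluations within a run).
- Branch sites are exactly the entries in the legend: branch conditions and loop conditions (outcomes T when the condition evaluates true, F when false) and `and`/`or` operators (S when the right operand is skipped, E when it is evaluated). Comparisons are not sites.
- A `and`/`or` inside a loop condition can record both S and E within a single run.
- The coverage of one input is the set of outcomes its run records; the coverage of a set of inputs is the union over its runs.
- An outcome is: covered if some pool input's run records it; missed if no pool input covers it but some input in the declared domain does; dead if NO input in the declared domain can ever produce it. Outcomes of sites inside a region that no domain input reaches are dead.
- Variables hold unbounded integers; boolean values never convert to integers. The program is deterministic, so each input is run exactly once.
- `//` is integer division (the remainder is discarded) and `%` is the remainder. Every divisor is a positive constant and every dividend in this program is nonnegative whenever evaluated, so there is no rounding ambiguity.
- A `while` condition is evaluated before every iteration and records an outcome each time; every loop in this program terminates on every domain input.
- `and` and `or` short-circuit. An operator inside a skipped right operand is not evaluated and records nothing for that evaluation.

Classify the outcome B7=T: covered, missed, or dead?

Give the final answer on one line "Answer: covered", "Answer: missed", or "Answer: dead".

no pool input records B7=T
checking all 60 inputs in the declared domain: B7=T is never recorded -> dead

Answer: dead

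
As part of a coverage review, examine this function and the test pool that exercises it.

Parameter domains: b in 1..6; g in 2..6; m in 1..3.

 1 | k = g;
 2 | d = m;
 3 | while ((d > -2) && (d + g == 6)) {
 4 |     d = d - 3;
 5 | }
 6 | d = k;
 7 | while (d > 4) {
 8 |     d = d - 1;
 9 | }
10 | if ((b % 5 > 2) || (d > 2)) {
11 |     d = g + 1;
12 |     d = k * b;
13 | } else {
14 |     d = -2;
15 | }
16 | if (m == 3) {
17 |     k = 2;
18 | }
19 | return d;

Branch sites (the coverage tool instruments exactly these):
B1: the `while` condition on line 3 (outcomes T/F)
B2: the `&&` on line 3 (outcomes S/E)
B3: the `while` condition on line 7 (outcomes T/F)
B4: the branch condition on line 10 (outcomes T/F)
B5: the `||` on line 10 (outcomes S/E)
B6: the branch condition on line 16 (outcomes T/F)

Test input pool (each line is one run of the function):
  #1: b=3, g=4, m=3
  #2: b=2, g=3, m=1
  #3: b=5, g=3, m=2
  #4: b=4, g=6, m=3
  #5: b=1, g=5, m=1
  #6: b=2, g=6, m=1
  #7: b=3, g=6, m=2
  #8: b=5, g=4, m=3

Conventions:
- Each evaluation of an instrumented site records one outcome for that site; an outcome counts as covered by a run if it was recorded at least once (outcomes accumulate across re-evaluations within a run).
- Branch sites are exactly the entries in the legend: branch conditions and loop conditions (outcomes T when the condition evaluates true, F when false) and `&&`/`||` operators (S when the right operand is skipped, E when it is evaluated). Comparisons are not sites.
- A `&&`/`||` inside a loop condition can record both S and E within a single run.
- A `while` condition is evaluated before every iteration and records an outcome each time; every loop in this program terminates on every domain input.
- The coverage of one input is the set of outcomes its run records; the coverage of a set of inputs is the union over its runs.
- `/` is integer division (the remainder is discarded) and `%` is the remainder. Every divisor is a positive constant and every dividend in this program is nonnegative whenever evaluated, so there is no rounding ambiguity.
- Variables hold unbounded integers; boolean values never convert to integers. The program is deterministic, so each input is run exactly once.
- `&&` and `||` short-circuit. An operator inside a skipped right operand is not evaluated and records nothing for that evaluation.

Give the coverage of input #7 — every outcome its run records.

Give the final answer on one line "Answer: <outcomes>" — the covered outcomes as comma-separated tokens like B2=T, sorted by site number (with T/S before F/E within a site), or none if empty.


Tracing the run of input #7 (b=3, g=6, m=2):
  B2->E, B1->F, B3->T, B3->T, B3->F, B5->S, B4->T, B6->F
deduplicating events, the covered set is: B1=F, B2=E, B3=T, B3=F, B4=T, B5=S, B6=F
Answer: B1=F, B2=E, B3=T, B3=F, B4=T, B5=S, B6=F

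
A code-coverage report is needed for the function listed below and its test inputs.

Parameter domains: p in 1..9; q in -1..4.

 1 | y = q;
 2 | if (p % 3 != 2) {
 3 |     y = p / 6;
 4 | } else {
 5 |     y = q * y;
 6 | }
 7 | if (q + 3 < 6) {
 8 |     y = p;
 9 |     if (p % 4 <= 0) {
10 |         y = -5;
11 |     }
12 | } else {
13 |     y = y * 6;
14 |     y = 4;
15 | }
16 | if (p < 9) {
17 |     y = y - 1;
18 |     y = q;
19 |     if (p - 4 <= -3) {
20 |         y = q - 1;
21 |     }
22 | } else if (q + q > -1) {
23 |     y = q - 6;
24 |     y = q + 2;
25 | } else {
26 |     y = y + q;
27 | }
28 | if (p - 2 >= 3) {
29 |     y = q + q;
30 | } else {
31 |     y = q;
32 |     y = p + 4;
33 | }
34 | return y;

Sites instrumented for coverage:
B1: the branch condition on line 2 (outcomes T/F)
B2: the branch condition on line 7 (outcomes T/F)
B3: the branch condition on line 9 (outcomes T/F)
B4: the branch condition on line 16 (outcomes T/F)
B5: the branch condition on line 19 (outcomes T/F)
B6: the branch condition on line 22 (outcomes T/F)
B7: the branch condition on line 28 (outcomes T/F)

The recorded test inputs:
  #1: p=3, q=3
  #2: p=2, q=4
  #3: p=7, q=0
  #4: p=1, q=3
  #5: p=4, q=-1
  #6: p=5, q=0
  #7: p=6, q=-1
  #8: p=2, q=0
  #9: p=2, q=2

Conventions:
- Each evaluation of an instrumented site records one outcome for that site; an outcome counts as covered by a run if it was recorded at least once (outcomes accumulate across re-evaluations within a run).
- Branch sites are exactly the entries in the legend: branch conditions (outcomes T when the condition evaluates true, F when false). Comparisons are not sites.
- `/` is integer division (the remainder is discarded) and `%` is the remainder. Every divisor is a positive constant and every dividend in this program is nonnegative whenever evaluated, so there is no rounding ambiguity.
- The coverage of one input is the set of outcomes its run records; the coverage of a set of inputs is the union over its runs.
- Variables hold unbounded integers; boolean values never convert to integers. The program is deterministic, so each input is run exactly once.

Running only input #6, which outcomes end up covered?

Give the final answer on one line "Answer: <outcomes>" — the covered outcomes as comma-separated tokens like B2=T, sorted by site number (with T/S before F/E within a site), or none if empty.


Event log for input #6 (p=5, q=0):
  B1->F, B2->T, B3->F, B4->T, B5->F, B7->T
deduplicating events, the covered set is: B1=F, B2=T, B3=F, B4=T, B5=F, B7=T
Answer: B1=F, B2=T, B3=F, B4=T, B5=F, B7=T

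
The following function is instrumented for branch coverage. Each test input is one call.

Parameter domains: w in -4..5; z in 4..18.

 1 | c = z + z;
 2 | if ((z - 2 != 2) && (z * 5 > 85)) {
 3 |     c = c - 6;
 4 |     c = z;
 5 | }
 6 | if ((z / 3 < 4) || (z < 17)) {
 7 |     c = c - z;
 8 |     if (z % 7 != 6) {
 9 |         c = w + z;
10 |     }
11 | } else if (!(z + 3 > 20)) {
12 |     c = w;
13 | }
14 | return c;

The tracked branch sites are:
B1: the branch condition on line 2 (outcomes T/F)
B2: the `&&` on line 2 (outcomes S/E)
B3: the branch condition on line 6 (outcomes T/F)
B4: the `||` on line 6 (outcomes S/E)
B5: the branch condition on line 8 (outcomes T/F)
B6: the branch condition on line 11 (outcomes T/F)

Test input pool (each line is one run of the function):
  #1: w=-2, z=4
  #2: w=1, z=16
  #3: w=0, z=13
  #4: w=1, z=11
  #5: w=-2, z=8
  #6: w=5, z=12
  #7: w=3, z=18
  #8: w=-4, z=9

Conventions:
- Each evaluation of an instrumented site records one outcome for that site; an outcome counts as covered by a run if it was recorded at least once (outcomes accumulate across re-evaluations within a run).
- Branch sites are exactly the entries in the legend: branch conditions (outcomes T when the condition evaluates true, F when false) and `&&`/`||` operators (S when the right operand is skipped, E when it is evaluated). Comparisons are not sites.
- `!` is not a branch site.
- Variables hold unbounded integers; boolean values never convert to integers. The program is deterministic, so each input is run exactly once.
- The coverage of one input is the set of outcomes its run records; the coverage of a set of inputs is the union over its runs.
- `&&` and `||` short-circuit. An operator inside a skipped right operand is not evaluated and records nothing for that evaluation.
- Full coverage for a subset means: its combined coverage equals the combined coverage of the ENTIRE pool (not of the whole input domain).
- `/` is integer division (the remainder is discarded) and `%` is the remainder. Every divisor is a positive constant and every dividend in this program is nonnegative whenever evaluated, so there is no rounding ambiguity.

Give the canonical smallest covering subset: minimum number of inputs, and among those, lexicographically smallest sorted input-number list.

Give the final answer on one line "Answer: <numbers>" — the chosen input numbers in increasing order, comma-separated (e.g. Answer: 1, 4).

input #1 (w=-2, z=4): events B2->S, B1->F, B4->S, B3->T, B5->T; covers B1=F, B2=S, B3=T, B4=S, B5=T
input #2 (w=1, z=16): events B2->E, B1->F, B4->E, B3->T, B5->T; covers B1=F, B2=E, B3=T, B4=E, B5=T
input #3 (w=0, z=13): events B2->E, B1->F, B4->E, B3->T, B5->F; covers B1=F, B2=E, B3=T, B4=E, B5=F
input #4 (w=1, z=11): events B2->E, B1->F, B4->S, B3->T, B5->T; covers B1=F, B2=E, B3=T, B4=S, B5=T
input #5 (w=-2, z=8): events B2->E, B1->F, B4->S, B3->T, B5->T; covers B1=F, B2=E, B3=T, B4=S, B5=T
input #6 (w=5, z=12): events B2->E, B1->F, B4->E, B3->T, B5->T; covers B1=F, B2=E, B3=T, B4=E, B5=T
input #7 (w=3, z=18): events B2->E, B1->T, B4->E, B3->F, B6->F; covers B1=T, B2=E, B3=F, B4=E, B6=F
input #8 (w=-4, z=9): events B2->E, B1->F, B4->S, B3->T, B5->T; covers B1=F, B2=E, B3=T, B4=S, B5=T
together the pool reaches 11 outcomes: B1=T, B1=F, B2=S, B2=E, B3=T, B3=F, B4=S, B4=E, B5=T, B5=F, B6=F
no size-1 subset reaches all 11 outcomes (best union: 5/11)
no size-2 subset reaches all 11 outcomes (best union: 10/11)
at size 3, {1, 3, 7} reaches all 11 outcomes; every lexicographically earlier size-3 subset fails

Answer: 1, 3, 7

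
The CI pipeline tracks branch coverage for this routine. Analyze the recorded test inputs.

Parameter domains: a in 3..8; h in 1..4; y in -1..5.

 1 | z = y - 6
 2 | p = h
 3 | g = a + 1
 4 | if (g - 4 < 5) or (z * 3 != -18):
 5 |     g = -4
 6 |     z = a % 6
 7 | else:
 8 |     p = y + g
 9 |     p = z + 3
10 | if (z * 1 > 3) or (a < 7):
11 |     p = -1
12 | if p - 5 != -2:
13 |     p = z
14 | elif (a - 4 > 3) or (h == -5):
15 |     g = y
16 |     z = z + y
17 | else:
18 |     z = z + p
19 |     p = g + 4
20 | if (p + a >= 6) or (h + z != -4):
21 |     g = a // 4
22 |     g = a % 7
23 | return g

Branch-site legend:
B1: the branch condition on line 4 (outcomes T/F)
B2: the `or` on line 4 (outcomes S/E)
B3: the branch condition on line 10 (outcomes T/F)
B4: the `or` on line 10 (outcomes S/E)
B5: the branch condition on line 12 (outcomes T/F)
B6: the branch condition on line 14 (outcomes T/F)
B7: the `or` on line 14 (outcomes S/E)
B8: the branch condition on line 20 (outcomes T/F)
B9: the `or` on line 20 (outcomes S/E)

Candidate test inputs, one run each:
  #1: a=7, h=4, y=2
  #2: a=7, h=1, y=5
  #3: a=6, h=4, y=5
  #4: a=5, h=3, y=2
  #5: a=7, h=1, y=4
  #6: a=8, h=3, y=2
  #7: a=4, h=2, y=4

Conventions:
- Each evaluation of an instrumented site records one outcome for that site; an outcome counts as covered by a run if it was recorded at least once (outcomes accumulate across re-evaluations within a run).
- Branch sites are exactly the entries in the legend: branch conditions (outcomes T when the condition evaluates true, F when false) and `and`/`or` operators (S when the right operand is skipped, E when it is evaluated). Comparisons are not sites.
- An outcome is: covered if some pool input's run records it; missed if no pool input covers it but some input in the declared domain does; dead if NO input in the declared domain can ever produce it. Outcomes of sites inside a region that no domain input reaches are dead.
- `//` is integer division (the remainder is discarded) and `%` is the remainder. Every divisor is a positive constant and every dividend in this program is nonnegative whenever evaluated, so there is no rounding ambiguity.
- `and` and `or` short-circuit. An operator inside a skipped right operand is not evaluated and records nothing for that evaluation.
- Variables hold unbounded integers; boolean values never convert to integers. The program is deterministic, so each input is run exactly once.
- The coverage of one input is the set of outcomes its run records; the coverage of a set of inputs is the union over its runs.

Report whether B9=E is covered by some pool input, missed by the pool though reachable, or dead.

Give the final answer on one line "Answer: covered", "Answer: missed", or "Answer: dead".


no pool input records B9=E
but domain input (a=8, h=1, y=0) does record it -> reachable, so missed
Answer: missed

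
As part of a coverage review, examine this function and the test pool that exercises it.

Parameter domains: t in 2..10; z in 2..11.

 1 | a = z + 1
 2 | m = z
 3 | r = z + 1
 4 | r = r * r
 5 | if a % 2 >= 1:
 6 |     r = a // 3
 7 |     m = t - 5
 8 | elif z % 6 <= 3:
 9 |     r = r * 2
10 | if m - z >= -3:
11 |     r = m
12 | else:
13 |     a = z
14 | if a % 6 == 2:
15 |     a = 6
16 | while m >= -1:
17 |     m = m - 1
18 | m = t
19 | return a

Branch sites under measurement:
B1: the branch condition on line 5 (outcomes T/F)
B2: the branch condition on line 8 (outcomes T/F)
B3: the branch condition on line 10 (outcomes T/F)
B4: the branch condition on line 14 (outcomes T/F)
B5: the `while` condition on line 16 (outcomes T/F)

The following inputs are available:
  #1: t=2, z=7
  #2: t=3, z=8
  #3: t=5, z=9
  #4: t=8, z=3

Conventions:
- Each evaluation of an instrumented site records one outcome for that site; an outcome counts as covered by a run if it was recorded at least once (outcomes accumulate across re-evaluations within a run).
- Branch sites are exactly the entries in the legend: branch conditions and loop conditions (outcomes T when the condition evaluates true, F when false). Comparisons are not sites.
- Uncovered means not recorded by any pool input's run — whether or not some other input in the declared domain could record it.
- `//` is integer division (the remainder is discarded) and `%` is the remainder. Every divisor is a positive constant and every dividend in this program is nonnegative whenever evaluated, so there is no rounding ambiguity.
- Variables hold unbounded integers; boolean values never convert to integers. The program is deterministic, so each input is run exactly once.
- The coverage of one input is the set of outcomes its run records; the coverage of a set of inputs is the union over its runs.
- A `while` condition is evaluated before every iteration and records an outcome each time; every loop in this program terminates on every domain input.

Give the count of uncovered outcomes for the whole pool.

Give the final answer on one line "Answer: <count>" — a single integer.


input #1 (t=2, z=7): covers B1=F, B2=T, B3=T, B4=T, B5=T, B5=F
input #2 (t=3, z=8): covers B1=T, B3=F, B4=T, B5=F
input #3 (t=5, z=9): covers B1=F, B2=T, B3=T, B4=F, B5=T, B5=F
input #4 (t=8, z=3): covers B1=F, B2=T, B3=T, B4=F, B5=T, B5=F
union over the pool: B1=T, B1=F, B2=T, B3=T, B3=F, B4=T, B4=F, B5=T, B5=F
uncovered (1 of 10): B2=F
Answer: 1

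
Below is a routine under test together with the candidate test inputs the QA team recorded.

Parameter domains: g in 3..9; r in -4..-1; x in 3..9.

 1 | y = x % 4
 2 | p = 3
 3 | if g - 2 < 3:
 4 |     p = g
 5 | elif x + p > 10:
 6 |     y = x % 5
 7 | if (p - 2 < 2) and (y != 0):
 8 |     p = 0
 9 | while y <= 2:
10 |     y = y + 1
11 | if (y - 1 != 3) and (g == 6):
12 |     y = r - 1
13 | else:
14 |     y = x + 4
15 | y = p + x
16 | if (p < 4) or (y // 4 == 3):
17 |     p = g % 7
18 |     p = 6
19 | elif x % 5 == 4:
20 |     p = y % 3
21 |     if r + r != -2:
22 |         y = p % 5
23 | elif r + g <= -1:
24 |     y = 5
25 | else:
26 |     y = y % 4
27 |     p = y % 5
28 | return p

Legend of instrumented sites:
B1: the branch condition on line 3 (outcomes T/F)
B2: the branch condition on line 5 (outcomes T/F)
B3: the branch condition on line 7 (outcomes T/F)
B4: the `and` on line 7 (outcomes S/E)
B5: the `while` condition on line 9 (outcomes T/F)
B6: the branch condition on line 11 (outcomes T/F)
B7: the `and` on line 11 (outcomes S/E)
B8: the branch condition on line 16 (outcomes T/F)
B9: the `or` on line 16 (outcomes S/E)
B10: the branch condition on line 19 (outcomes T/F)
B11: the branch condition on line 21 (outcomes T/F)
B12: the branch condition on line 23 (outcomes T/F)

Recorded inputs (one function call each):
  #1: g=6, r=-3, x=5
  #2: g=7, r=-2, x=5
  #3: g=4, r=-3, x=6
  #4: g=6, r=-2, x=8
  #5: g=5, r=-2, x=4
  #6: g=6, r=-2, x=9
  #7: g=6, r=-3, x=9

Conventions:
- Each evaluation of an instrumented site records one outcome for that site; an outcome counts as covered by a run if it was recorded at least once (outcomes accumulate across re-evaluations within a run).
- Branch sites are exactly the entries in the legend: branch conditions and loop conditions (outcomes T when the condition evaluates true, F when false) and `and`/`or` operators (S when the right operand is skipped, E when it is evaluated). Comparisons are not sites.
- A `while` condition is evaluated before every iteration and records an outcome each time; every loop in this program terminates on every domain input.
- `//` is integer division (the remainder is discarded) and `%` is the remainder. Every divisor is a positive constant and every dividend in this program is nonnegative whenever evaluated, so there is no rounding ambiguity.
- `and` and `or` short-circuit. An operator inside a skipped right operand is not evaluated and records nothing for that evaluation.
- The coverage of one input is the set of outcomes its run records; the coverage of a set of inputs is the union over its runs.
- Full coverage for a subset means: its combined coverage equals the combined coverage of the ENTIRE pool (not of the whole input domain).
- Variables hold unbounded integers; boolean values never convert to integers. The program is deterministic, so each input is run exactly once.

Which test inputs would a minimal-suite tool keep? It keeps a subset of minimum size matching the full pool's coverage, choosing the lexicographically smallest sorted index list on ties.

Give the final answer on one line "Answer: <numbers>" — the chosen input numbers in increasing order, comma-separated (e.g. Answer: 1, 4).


test 1 (g=6, r=-3, x=5) fires B1->F, B2->F, B4->E, B3->T, B5->T, B5->T, B5->F, B7->E, B6->T, B9->S, B8->T; hits B1=F, B2=F, B3=T, B4=E, B5=T, B5=F, B6=T, B7=E, B8=T, B9=S
test 2 (g=7, r=-2, x=5) fires B1->F, B2->F, B4->E, B3->T, B5->T, B5->T, B5->F, B7->E, B6->F, B9->S, B8->T; hits B1=F, B2=F, B3=T, B4=E, B5=T, B5=F, B6=F, B7=E, B8=T, B9=S
test 3 (g=4, r=-3, x=6) fires B1->T, B4->S, B3->F, B5->T, B5->F, B7->E, B6->F, B9->E, B8->F, B10->F, B12->F; hits B1=T, B3=F, B4=S, B5=T, B5=F, B6=F, B7=E, B8=F, B9=E, B10=F, B12=F
test 4 (g=6, r=-2, x=8) fires B1->F, B2->T, B4->E, B3->T, B5->F, B7->E, B6->T, B9->S, B8->T; hits B1=F, B2=T, B3=T, B4=E, B5=F, B6=T, B7=E, B8=T, B9=S
test 5 (g=5, r=-2, x=4) fires B1->F, B2->F, B4->E, B3->F, B5->T, B5->T, B5->T, B5->F, B7->E, B6->F, B9->S, B8->T; hits B1=F, B2=F, B3=F, B4=E, B5=T, B5=F, B6=F, B7=E, B8=T, B9=S
test 6 (g=6, r=-2, x=9) fires B1->F, B2->T, B4->E, B3->T, B5->F, B7->S, B6->F, B9->S, B8->T; hits B1=F, B2=T, B3=T, B4=E, B5=F, B6=F, B7=S, B8=T, B9=S
test 7 (g=6, r=-3, x=9) fires B1->F, B2->T, B4->E, B3->T, B5->F, B7->S, B6->F, B9->S, B8->T; hits B1=F, B2=T, B3=T, B4=E, B5=F, B6=F, B7=S, B8=T, B9=S
union over all inputs: B1=T, B1=F, B2=T, B2=F, B3=T, B3=F, B4=S, B4=E, B5=T, B5=F, B6=T, B6=F, B7=S, B7=E, B8=T, B8=F, B9=S, B9=E, B10=F, B12=F (20 outcomes)
size 1 is not enough: best union over all size-1 subsets is 11/20
size 2 is not enough: best union over all size-2 subsets is 18/20
the canonical winner is {1, 3, 6}: size 3, full 20-outcome coverage, earliest index list among size-3 covers
Answer: 1, 3, 6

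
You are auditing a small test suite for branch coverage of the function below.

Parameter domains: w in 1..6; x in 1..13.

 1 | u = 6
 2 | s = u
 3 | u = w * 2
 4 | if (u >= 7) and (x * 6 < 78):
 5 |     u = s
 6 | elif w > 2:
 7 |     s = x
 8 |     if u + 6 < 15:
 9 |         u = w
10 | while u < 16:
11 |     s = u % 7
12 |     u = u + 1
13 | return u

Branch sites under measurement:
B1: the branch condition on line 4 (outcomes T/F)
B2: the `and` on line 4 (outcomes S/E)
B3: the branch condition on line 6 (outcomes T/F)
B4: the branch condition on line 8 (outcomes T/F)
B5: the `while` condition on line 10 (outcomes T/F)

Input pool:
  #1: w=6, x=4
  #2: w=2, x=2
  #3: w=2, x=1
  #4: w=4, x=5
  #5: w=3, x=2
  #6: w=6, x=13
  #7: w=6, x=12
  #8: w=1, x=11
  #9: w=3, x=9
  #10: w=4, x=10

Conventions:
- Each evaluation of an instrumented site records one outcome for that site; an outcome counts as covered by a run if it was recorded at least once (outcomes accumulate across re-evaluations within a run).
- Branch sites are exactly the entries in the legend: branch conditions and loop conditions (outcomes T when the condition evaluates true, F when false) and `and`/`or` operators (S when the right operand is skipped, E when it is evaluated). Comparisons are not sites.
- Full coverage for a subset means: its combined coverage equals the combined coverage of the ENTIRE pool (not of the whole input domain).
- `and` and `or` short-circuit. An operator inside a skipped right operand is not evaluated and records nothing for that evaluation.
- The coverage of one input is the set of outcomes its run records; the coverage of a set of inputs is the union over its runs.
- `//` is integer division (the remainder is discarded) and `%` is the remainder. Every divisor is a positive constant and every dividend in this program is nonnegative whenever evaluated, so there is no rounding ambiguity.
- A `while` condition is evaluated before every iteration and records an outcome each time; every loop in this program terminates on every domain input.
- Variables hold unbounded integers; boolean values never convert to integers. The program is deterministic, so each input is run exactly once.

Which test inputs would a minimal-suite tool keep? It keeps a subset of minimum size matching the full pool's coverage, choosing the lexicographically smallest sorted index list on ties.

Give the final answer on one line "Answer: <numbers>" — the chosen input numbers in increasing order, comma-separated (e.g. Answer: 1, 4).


run #1 (w=6, x=4) runs B2->E, B1->T, B5->T, B5->T, B5->T, B5->T, B5->T, B5->T, B5->T, B5->T, B5->T, B5->T, B5->F; records B1=T, B2=E, B5=T, B5=F
run #2 (w=2, x=2) runs B2->S, B1->F, B3->F, B5->T, B5->T, B5->T, B5->T, B5->T, B5->T, B5->T, B5->T, B5->T, B5->T, B5->T, ...; records B1=F, B2=S, B3=F, B5=T, B5=F
run #3 (w=2, x=1) runs B2->S, B1->F, B3->F, B5->T, B5->T, B5->T, B5->T, B5->T, B5->T, B5->T, B5->T, B5->T, B5->T, B5->T, ...; records B1=F, B2=S, B3=F, B5=T, B5=F
run #4 (w=4, x=5) runs B2->E, B1->T, B5->T, B5->T, B5->T, B5->T, B5->T, B5->T, B5->T, B5->T, B5->T, B5->T, B5->F; records B1=T, B2=E, B5=T, B5=F
run #5 (w=3, x=2) runs B2->S, B1->F, B3->T, B4->T, B5->T, B5->T, B5->T, B5->T, B5->T, B5->T, B5->T, B5->T, B5->T, B5->T, ...; records B1=F, B2=S, B3=T, B4=T, B5=T, B5=F
run #6 (w=6, x=13) runs B2->E, B1->F, B3->T, B4->F, B5->T, B5->T, B5->T, B5->T, B5->F; records B1=F, B2=E, B3=T, B4=F, B5=T, B5=F
run #7 (w=6, x=12) runs B2->E, B1->T, B5->T, B5->T, B5->T, B5->T, B5->T, B5->T, B5->T, B5->T, B5->T, B5->T, B5->F; records B1=T, B2=E, B5=T, B5=F
run #8 (w=1, x=11) runs B2->S, B1->F, B3->F, B5->T, B5->T, B5->T, B5->T, B5->T, B5->T, B5->T, B5->T, B5->T, B5->T, B5->T, ...; records B1=F, B2=S, B3=F, B5=T, B5=F
run #9 (w=3, x=9) runs B2->S, B1->F, B3->T, B4->T, B5->T, B5->T, B5->T, B5->T, B5->T, B5->T, B5->T, B5->T, B5->T, B5->T, ...; records B1=F, B2=S, B3=T, B4=T, B5=T, B5=F
run #10 (w=4, x=10) runs B2->E, B1->T, B5->T, B5->T, B5->T, B5->T, B5->T, B5->T, B5->T, B5->T, B5->T, B5->T, B5->F; records B1=T, B2=E, B5=T, B5=F
together the pool reaches 10 outcomes: B1=T, B1=F, B2=S, B2=E, B3=T, B3=F, B4=T, B4=F, B5=T, B5=F
no size-1 subset reaches all 10 outcomes (best union: 6/10)
no size-2 subset reaches all 10 outcomes (best union: 8/10)
no size-3 subset reaches all 10 outcomes (best union: 9/10)
size 4: inputs {1, 2, 5, 6} cover all 10 outcomes, and no lexicographically smaller subset of this size does
Answer: 1, 2, 5, 6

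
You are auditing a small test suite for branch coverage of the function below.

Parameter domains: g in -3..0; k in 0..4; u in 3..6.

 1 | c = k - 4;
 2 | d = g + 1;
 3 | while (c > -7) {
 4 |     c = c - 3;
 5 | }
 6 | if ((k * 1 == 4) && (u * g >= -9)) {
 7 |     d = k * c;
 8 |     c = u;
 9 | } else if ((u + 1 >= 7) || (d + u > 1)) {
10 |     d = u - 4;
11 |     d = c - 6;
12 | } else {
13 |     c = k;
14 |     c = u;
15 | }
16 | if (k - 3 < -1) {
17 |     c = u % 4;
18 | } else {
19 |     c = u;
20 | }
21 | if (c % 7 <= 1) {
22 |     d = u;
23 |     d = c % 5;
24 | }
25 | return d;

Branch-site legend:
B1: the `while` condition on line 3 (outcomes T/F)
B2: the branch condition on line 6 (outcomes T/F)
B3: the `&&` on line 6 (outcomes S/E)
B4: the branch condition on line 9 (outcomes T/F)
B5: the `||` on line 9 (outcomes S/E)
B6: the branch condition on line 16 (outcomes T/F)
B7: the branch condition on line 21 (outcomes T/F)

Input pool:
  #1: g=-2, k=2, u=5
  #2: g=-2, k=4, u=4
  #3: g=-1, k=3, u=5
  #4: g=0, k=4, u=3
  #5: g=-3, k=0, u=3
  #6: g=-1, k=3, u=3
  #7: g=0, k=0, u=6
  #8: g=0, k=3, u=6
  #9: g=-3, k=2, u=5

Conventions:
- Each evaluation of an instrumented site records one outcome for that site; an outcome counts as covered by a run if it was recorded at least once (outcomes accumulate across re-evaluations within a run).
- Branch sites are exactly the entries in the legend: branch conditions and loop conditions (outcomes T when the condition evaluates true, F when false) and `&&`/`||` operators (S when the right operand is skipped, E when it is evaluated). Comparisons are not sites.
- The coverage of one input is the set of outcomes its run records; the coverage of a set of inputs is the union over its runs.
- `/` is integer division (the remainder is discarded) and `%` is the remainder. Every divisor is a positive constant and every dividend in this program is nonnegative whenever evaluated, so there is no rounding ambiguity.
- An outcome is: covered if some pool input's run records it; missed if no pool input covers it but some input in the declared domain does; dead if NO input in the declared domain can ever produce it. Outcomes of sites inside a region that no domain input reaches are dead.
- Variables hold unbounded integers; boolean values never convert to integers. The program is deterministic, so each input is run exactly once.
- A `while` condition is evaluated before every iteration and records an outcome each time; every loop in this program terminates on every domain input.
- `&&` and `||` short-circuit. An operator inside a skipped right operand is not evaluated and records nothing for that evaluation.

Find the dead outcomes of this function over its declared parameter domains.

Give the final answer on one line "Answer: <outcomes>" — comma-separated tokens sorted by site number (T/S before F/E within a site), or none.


checking every outcome against all 80 domain inputs:
  reachable outcomes have witnesses, e.g. B1=T (e.g. g=-3, k=0, u=3), B1=F (e.g. g=-3, k=0, u=3), B2=T (e.g. g=-3, k=4, u=3), B2=F (e.g. g=-3, k=0, u=3)
Answer: none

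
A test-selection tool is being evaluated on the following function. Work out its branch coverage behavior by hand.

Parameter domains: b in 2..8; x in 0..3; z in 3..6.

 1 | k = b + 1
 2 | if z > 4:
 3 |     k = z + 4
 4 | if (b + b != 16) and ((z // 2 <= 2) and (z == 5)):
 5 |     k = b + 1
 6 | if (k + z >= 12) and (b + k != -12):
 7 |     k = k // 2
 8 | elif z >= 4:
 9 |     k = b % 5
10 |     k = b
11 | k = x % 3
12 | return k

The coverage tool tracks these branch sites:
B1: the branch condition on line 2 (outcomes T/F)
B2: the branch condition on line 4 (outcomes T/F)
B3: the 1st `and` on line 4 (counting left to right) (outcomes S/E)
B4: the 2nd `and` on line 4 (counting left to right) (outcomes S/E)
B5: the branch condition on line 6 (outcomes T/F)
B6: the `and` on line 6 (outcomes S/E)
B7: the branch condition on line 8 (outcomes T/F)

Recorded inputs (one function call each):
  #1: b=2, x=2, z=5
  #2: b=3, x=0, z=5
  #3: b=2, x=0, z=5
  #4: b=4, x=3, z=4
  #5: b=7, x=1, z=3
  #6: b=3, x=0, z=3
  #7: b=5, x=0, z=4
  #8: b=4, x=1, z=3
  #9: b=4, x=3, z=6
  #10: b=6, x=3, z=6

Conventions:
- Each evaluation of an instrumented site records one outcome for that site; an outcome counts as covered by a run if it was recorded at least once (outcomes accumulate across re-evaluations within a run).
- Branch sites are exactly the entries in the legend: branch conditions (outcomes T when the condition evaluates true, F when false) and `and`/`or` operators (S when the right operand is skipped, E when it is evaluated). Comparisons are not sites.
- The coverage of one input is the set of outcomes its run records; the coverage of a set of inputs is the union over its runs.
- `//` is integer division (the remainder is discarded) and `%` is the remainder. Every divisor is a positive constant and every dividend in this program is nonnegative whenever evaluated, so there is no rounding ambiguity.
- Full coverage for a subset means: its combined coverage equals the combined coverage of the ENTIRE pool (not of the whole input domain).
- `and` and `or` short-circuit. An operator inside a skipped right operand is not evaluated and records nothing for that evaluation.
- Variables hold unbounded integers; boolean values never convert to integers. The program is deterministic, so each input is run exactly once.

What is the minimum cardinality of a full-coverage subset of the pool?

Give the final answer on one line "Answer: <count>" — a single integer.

input #1 (b=2, x=2, z=5): covers B1=T, B2=T, B3=E, B4=E, B5=F, B6=S, B7=T
input #2 (b=3, x=0, z=5): covers B1=T, B2=T, B3=E, B4=E, B5=F, B6=S, B7=T
input #3 (b=2, x=0, z=5): covers B1=T, B2=T, B3=E, B4=E, B5=F, B6=S, B7=T
input #4 (b=4, x=3, z=4): covers B1=F, B2=F, B3=E, B4=E, B5=F, B6=S, B7=T
input #5 (b=7, x=1, z=3): covers B1=F, B2=F, B3=E, B4=E, B5=F, B6=S, B7=F
input #6 (b=3, x=0, z=3): covers B1=F, B2=F, B3=E, B4=E, B5=F, B6=S, B7=F
input #7 (b=5, x=0, z=4): covers B1=F, B2=F, B3=E, B4=E, B5=F, B6=S, B7=T
input #8 (b=4, x=1, z=3): covers B1=F, B2=F, B3=E, B4=E, B5=F, B6=S, B7=F
input #9 (b=4, x=3, z=6): covers B1=T, B2=F, B3=E, B4=S, B5=T, B6=E
input #10 (b=6, x=3, z=6): covers B1=T, B2=F, B3=E, B4=S, B5=T, B6=E
union over all inputs: B1=T, B1=F, B2=T, B2=F, B3=E, B4=S, B4=E, B5=T, B5=F, B6=S, B6=E, B7=T, B7=F (13 outcomes)
every size-1 subset falls short of the 13 outcomes (best: 7/13)
every size-2 subset falls short of the 13 outcomes (best: 11/13)
at size 3, {1, 5, 9} reaches all 13 outcomes; every lexicographically earlier size-3 subset fails

Answer: 3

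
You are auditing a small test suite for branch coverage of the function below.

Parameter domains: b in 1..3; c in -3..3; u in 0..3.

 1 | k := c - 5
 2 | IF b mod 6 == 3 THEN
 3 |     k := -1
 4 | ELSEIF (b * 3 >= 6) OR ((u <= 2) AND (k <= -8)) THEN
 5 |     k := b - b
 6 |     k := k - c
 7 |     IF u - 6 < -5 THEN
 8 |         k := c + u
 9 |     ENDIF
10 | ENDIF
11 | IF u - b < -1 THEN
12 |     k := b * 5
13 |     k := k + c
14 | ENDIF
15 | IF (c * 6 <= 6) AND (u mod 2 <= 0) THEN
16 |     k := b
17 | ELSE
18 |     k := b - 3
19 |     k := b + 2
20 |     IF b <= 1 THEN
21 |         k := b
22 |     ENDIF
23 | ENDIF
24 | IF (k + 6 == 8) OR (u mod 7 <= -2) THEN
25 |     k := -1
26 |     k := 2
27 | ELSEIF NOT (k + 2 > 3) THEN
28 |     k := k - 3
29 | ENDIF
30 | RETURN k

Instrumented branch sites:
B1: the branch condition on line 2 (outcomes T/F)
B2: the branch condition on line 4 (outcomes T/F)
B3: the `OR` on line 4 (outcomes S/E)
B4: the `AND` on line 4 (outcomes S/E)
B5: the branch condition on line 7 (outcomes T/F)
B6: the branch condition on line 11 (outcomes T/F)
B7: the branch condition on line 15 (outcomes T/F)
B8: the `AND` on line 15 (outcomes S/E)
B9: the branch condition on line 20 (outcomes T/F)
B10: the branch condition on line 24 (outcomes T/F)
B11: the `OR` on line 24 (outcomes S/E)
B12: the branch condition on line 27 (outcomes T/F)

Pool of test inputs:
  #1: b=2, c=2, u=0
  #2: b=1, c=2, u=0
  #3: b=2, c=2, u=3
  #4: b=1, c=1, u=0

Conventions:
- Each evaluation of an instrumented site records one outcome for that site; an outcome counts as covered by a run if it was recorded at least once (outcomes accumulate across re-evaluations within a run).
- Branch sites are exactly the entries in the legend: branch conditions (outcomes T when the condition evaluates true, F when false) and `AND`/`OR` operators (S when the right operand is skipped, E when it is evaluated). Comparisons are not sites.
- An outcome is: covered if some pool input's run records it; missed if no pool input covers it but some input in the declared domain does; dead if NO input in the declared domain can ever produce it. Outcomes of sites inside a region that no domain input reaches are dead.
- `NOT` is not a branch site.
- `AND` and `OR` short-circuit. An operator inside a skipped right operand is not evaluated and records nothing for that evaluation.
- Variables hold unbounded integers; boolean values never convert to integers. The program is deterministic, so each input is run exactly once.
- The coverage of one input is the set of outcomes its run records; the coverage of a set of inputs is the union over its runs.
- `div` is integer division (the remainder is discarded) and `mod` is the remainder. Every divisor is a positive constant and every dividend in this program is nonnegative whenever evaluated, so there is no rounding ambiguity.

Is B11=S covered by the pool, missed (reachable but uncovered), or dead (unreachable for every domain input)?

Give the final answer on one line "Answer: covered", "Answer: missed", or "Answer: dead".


no pool input records B11=S
but domain input (b=2, c=-3, u=0) does record it -> reachable, so missed
Answer: missed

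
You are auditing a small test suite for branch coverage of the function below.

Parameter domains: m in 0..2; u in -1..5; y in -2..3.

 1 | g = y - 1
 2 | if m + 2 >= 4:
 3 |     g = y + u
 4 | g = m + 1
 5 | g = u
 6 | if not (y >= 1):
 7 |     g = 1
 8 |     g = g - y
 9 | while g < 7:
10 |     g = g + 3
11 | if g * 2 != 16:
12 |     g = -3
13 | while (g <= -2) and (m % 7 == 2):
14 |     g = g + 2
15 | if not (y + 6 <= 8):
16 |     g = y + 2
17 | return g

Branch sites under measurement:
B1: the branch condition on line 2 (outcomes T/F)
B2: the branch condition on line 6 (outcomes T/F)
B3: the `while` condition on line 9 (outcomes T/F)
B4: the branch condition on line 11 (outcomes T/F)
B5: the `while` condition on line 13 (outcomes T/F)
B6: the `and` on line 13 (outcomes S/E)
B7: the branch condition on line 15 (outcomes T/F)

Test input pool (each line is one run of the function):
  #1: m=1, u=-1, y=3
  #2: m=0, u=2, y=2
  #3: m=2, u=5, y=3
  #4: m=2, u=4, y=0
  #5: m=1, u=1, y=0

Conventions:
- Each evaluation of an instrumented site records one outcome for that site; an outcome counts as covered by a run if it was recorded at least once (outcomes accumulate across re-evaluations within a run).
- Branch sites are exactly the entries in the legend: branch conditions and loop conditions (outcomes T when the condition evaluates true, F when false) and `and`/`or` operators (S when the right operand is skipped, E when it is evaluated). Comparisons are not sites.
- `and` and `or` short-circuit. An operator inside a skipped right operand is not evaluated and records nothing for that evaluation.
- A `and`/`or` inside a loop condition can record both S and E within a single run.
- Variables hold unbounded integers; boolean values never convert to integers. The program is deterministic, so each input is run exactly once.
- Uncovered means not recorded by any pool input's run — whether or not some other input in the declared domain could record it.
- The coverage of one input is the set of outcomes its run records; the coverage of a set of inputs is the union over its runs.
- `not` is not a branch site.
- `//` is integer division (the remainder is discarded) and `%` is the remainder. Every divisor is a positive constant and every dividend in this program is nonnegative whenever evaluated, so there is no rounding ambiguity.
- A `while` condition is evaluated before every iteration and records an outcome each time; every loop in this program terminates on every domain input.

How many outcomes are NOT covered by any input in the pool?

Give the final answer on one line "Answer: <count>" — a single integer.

test 1 (m=1, u=-1, y=3) fires B1->F, B2->F, B3->T, B3->T, B3->T, B3->F, B4->F, B6->S, B5->F, B7->T; hits B1=F, B2=F, B3=T, B3=F, B4=F, B5=F, B6=S, B7=T
test 2 (m=0, u=2, y=2) fires B1->F, B2->F, B3->T, B3->T, B3->F, B4->F, B6->S, B5->F, B7->F; hits B1=F, B2=F, B3=T, B3=F, B4=F, B5=F, B6=S, B7=F
test 3 (m=2, u=5, y=3) fires B1->T, B2->F, B3->T, B3->F, B4->F, B6->S, B5->F, B7->T; hits B1=T, B2=F, B3=T, B3=F, B4=F, B5=F, B6=S, B7=T
test 4 (m=2, u=4, y=0) fires B1->T, B2->T, B3->T, B3->T, B3->F, B4->T, B6->E, B5->T, B6->S, B5->F, B7->F; hits B1=T, B2=T, B3=T, B3=F, B4=T, B5=T, B5=F, B6=S, B6=E, B7=F
test 5 (m=1, u=1, y=0) fires B1->F, B2->T, B3->T, B3->T, B3->F, B4->T, B6->E, B5->F, B7->F; hits B1=F, B2=T, B3=T, B3=F, B4=T, B5=F, B6=E, B7=F
union over the pool: B1=T, B1=F, B2=T, B2=F, B3=T, B3=F, B4=T, B4=F, B5=T, B5=F, B6=S, B6=E, B7=T, B7=F
uncovered (0 of 14): none

Answer: 0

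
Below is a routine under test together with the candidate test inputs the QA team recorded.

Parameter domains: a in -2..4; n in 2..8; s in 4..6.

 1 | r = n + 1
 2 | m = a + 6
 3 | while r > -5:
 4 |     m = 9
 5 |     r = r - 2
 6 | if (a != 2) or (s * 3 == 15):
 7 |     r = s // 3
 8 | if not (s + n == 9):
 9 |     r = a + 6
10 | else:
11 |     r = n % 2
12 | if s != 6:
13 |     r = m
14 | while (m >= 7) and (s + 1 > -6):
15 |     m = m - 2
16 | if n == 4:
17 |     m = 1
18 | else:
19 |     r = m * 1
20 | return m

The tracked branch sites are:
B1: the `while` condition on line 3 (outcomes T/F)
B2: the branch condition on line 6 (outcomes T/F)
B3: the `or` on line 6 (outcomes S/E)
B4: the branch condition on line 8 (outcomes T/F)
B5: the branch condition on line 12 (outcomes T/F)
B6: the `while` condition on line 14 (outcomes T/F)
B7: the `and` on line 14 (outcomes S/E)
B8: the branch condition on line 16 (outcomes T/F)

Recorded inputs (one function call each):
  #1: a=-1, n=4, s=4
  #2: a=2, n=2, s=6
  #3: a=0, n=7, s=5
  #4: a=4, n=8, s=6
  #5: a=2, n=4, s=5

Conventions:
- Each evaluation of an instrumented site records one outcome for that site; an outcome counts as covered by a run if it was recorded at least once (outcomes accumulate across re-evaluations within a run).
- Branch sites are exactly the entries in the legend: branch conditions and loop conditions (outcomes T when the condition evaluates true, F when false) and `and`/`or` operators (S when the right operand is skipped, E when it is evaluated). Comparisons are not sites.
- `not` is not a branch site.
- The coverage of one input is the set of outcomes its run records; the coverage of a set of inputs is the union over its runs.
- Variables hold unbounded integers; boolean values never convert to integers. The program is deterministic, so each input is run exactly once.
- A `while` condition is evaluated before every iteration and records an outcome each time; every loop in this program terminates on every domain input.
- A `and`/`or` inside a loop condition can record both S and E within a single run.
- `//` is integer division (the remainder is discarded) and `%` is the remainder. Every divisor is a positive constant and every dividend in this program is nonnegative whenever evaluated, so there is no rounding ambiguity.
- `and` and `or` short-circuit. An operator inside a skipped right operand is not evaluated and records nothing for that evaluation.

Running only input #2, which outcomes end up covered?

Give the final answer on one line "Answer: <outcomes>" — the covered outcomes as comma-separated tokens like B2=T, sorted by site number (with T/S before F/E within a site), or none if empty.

Simulating input #2 (a=2, n=2, s=6) step by step:
  B1->T, B1->T, B1->T, B1->T, B1->F, B3->E, B2->F, B4->T, B5->F, B7->E
  B6->T, B7->E, B6->T, B7->S, B6->F, B8->F
collecting distinct outcomes: B1=T, B1=F, B2=F, B3=E, B4=T, B5=F, B6=T, B6=F, B7=S, B7=E, B8=F

Answer: B1=T, B1=F, B2=F, B3=E, B4=T, B5=F, B6=T, B6=F, B7=S, B7=E, B8=F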